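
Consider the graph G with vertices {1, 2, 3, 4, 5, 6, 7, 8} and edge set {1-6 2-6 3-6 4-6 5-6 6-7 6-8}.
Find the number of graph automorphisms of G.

5040

Vertex 6 has degree 7 and every other vertex has degree 1, so G is the star K_{1,7} with centre 6. The 7 leaves are pairwise interchangeable while the centre is fixed, giving Aut(G) = S_7.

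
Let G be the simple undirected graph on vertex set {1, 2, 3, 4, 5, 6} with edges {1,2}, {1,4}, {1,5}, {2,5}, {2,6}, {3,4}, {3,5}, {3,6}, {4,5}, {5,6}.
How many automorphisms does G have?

Vertex 5 is the unique vertex of degree 5; the remaining 5 vertices each have degree 3 and induce a cycle, so G is the wheel on 6 vertices with hub 5. Every automorphism fixes the hub and acts on the rim 5-cycle, so Aut(G) ≅ Aut(C_5) = D_5 of order 10.

10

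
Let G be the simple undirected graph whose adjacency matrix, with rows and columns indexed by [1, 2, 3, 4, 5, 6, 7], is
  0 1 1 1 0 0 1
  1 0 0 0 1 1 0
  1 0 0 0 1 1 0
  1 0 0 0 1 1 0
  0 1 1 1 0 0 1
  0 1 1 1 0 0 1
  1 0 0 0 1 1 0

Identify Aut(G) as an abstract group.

S_3 × S_4

The vertices split by degree into {1, 5, 6} (degree 4) and {2, 3, 4, 7} (degree 3); every edge runs between the two parts, so G is the complete bipartite graph K_{3,4}. The parts have unequal sizes, so no automorphism swaps them; each part is permuted independently, giving S_3 × S_4 of order 3!·4! = 144.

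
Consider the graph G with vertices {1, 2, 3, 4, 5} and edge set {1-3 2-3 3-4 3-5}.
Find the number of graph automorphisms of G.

Vertex 3 has degree 4 and every other vertex has degree 1, so G is the star K_{1,4} with centre 3. Any automorphism fixes the centre and permutes the 4 leaves freely, so Aut(G) ≅ S_4 of order 4! = 24.

24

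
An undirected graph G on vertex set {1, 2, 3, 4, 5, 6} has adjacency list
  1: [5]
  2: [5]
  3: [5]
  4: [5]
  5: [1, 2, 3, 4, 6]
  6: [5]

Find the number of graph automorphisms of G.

120

Vertex 5 has degree 5 and every other vertex has degree 1, so G is the star K_{1,5} with centre 5. The 5 leaves are pairwise interchangeable while the centre is fixed, giving Aut(G) = S_5.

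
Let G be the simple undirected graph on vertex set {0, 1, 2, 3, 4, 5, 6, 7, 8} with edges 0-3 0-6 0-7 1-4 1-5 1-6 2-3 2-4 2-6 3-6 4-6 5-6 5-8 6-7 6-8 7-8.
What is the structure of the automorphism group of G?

the dihedral group of order 16

Vertex 6 is the unique vertex of degree 8; the remaining 8 vertices each have degree 3 and induce a cycle, so G is the wheel on 9 vertices with hub 6. With the hub fixed, the remaining symmetry is that of the rim cycle C_8, giving the dihedral group D_8.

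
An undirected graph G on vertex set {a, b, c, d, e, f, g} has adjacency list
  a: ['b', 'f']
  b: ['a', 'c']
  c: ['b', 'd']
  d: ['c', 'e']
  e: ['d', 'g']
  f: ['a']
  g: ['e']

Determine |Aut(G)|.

2

The degree sequence is [2, 2, 2, 2, 2, 1, 1]; the two degree-1 vertices f and g are the ends of a path, so G = P_7. A path has exactly one nontrivial symmetry — reversal — giving Aut(G) of order 2.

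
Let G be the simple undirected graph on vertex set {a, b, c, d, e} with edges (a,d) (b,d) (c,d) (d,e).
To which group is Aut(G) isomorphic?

S_4

Vertex d has degree 4 and every other vertex has degree 1, so G is the star K_{1,4} with centre d. Any automorphism fixes the centre and permutes the 4 leaves freely, so Aut(G) ≅ S_4 of order 4! = 24.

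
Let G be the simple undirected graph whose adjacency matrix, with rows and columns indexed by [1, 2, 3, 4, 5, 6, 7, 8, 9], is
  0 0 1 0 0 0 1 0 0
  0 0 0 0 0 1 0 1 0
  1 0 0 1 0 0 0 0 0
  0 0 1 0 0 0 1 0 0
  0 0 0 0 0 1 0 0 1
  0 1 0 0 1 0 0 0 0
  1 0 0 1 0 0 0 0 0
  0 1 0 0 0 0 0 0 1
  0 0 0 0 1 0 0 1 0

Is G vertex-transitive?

G has two connected components, {2, 5, 6, 8, 9} and {1, 3, 4, 7}; each is 2-regular, so G = C_5 ⊔ C_4. The orbit of 1 under Aut(G) is {1, 3, 4, 7}, which does not contain 2, so G is not vertex-transitive.

No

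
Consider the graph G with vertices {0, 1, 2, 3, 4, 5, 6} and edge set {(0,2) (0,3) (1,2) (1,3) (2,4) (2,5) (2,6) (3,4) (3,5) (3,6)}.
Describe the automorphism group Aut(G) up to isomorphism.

S_5 × S_2

The vertices split by degree into {2, 3} (degree 5) and {0, 1, 4, 5, 6} (degree 2); every edge runs between the two parts, so G is the complete bipartite graph K_{2,5}. The parts have unequal sizes, so no automorphism swaps them; each part is permuted independently, giving S_5 × S_2 of order 5!·2! = 240.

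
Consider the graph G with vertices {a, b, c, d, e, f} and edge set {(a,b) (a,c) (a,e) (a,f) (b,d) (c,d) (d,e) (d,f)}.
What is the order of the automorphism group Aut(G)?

48

The vertices split by degree into {a, d} (degree 4) and {b, c, e, f} (degree 2); every edge runs between the two parts, so G is the complete bipartite graph K_{2,4}. The parts have unequal sizes, so no automorphism swaps them; each part is permuted independently, giving S_2 × S_4 of order 2!·4! = 48.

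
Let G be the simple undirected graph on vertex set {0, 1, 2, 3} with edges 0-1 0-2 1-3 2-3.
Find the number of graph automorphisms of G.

G is 2-regular and bipartite on 2^2 = 4 vertices with girth 4; it is the hypercube graph Q_2. The symmetry group of the 2-cube is the hyperoctahedral group B_2 = Z_2 ≀ S_2, of order 2^2·2! = 8.

8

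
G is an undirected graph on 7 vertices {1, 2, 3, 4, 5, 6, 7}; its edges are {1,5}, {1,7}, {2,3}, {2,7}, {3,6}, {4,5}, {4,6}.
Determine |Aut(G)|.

14

G is 2-regular and connected on 7 vertices, i.e. the cycle C_7. C_7 has 7 rotations and 7 reflections, so Aut(C_7) ≅ D_7 of order 14.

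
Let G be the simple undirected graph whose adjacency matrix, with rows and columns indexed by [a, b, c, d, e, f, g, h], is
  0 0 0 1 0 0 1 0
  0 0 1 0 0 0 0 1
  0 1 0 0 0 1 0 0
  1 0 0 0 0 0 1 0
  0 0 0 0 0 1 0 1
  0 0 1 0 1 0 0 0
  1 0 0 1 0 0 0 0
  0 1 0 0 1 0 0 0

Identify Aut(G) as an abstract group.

D_3 × D_5

G has two connected components, {b, c, e, f, h} and {a, d, g}; each is 2-regular, so G = C_5 ⊔ C_3. No automorphism exchanges components of different sizes, hence Aut(G) is the direct product D_3 × D_5, order 60.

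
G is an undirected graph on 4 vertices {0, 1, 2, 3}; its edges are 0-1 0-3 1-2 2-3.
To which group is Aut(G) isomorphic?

G is 2-regular and bipartite on 2^2 = 4 vertices with girth 4; it is the hypercube graph Q_2. The symmetry group of the 2-cube is the hyperoctahedral group B_2 = Z_2 ≀ S_2, of order 2^2·2! = 8.

D_4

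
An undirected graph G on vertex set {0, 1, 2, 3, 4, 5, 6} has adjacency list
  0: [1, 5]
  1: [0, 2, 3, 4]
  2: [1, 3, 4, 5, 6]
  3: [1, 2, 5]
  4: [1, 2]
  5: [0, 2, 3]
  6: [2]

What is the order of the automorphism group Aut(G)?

1

Degrees alone do not determine every vertex (e.g. 0 and 4 both have degree 2), but their neighbour-degree multisets differ: N(0) has degrees [3, 4] while N(4) has degrees [4, 5]. Repeating this refinement separates all vertices, so the only automorphism is the identity.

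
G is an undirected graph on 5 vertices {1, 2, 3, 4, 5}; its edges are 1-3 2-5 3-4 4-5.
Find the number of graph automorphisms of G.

2

The degree sequence is [1, 1, 2, 2, 2]; the two degree-1 vertices 1 and 2 are the ends of a path, so G = P_5. The only nontrivial automorphism of a path is the end-to-end reflection, so Aut(G) ≅ Z_2.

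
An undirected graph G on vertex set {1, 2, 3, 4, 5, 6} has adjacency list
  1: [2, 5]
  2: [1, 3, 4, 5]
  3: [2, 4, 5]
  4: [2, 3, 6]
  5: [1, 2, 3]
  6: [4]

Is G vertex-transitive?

Vertex 1 is the only vertex of degree 2, so every automorphism fixes it; G is not vertex-transitive.

No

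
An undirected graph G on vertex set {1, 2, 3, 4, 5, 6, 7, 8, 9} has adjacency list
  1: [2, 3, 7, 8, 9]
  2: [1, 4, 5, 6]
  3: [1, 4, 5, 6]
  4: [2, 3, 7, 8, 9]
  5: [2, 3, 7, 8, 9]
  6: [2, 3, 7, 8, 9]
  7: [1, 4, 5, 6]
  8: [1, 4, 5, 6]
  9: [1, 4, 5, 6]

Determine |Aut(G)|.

The vertices split by degree into {1, 4, 5, 6} (degree 5) and {2, 3, 7, 8, 9} (degree 4); every edge runs between the two parts, so G is the complete bipartite graph K_{4,5}. Automorphisms preserve the bipartition setwise (since the parts differ in size) and act as S_5 × S_4 within it; |Aut| = 2880.

2880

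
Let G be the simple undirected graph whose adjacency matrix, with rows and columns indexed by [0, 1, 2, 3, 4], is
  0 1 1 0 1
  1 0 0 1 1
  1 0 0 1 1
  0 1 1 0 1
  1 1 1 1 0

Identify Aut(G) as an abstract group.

Vertex 4 is the unique vertex of degree 4; the remaining 4 vertices each have degree 3 and induce a cycle, so G is the wheel on 5 vertices with hub 4. Every automorphism fixes the hub and acts on the rim 4-cycle, so Aut(G) ≅ Aut(C_4) = D_4 of order 8.

D_4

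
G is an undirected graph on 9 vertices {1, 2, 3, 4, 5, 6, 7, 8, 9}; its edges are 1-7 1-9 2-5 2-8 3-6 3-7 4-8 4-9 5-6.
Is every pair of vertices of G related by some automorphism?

Yes

G is 2-regular and connected on 9 vertices, i.e. the cycle C_9. The automorphisms of the 9-cycle are exactly the symmetries of a regular 9-gon: the dihedral group D_9, |D_9| = 18. This group acts transitively on the 9 vertices.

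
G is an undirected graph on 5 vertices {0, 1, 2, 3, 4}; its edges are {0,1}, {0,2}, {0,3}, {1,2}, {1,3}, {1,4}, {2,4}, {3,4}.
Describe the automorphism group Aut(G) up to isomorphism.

Vertex 1 is the unique vertex of degree 4; the remaining 4 vertices each have degree 3 and induce a cycle, so G is the wheel on 5 vertices with hub 1. Every automorphism fixes the hub and acts on the rim 4-cycle, so Aut(G) ≅ Aut(C_4) = D_4 of order 8.

D_4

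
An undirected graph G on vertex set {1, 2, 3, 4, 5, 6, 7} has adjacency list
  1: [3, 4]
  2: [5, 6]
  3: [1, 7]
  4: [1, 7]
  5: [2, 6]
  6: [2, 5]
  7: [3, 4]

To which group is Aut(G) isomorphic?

D_3 × D_4

G has two connected components, {1, 3, 4, 7} and {2, 5, 6}; each is 2-regular, so G = C_4 ⊔ C_3. The components are non-isomorphic (different sizes), so Aut(G) = Aut(C_3) × Aut(C_4) = D_3 × D_4 of order 6·8 = 48.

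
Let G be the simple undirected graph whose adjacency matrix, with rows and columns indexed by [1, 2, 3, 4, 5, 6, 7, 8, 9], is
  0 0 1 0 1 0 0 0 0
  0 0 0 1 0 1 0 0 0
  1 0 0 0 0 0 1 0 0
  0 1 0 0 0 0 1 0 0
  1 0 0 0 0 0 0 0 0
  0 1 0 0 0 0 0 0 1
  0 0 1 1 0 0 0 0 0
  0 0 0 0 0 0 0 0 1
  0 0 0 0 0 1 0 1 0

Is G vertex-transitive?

No

Automorphisms preserve degree, but G has vertices of degree 1 and vertices of degree 2; no automorphism maps one to the other, so G is not vertex-transitive.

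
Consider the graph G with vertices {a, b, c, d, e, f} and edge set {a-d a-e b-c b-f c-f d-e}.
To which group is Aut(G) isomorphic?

D_3 ≀ Z_2

G has two connected components, {b, c, f} and {a, d, e}; each is 2-regular, so G = C_3 ⊔ C_3. Aut of a disjoint union of two copies of C_3 is the wreath product D_3 ≀ Z_2, of order 2·6² = 72.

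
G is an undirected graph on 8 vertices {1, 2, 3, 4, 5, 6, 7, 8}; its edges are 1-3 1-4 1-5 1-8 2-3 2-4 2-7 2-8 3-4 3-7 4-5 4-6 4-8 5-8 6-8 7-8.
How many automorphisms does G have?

The degree sequence is [4, 4, 4, 6, 3, 2, 3, 6]. Checking the degree-preserving permutations of the vertex set shows that none except the identity preserves every edge, so Aut(G) is trivial.

1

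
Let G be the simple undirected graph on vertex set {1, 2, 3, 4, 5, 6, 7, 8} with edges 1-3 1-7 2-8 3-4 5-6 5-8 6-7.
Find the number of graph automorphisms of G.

2

The degree sequence is [2, 1, 2, 1, 2, 2, 2, 2]; the two degree-1 vertices 2 and 4 are the ends of a path, so G = P_8. A path has exactly one nontrivial symmetry — reversal — giving Aut(G) of order 2.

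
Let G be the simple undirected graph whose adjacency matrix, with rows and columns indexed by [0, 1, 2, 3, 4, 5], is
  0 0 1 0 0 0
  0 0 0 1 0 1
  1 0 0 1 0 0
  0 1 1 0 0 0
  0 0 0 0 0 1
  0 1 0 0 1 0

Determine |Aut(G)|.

The degree sequence is [1, 2, 2, 2, 1, 2]; the two degree-1 vertices 0 and 4 are the ends of a path, so G = P_6. A path has exactly one nontrivial symmetry — reversal — giving Aut(G) of order 2.

2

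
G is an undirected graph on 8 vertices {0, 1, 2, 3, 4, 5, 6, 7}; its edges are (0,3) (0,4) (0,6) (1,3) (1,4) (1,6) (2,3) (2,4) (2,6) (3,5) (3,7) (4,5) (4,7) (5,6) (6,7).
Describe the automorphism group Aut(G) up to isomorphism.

S_3 × S_5

The vertices split by degree into {3, 4, 6} (degree 5) and {0, 1, 2, 5, 7} (degree 3); every edge runs between the two parts, so G is the complete bipartite graph K_{3,5}. The parts have unequal sizes, so no automorphism swaps them; each part is permuted independently, giving S_3 × S_5 of order 3!·5! = 720.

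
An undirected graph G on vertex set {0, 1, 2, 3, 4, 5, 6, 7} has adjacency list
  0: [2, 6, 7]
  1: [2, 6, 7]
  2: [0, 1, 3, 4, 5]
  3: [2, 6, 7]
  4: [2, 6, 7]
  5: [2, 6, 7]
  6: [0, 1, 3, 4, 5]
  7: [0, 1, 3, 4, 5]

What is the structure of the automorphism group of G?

S_5 × S_3

The vertices split by degree into {2, 6, 7} (degree 5) and {0, 1, 3, 4, 5} (degree 3); every edge runs between the two parts, so G is the complete bipartite graph K_{3,5}. The parts have unequal sizes, so no automorphism swaps them; each part is permuted independently, giving S_5 × S_3 of order 5!·3! = 720.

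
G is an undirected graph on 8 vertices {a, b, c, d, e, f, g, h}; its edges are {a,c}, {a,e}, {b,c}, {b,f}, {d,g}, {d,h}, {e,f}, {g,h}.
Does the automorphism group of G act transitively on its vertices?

G has two connected components, {a, b, c, e, f} and {d, g, h}; each is 2-regular, so G = C_5 ⊔ C_3. The orbit of a under Aut(G) is {a, b, c, e, f}, which does not contain d, so G is not vertex-transitive.

No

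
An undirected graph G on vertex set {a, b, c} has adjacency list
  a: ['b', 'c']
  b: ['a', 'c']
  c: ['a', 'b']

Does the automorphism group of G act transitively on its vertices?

All 3 vertices are pairwise adjacent: G = K_3. Every bijection on the vertex set is an automorphism of K_3; hence Aut(K_3) ≅ S_3, order 6. Under this action every vertex can be carried to every other, so G is vertex-transitive.

Yes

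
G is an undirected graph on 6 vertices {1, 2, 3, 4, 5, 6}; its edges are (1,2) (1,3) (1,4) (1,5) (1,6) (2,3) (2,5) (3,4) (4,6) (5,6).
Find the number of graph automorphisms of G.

10

Vertex 1 is the unique vertex of degree 5; the remaining 5 vertices each have degree 3 and induce a cycle, so G is the wheel on 6 vertices with hub 1. With the hub fixed, the remaining symmetry is that of the rim cycle C_5, giving the dihedral group D_5.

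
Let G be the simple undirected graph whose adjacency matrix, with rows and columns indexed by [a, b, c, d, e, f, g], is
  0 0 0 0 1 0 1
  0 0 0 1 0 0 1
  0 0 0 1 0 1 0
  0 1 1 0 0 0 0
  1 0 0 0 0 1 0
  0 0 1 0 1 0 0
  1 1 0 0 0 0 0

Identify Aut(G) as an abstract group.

D_7

G is 2-regular and connected on 7 vertices, i.e. the cycle C_7. The automorphisms of the 7-cycle are exactly the symmetries of a regular 7-gon: the dihedral group D_7, |D_7| = 14.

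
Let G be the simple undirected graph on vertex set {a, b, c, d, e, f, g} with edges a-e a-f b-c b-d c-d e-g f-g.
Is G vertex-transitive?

No

G has two connected components, {a, e, f, g} and {b, c, d}; each is 2-regular, so G = C_4 ⊔ C_3. The orbit of a under Aut(G) is {a, e, f, g}, which does not contain b, so G is not vertex-transitive.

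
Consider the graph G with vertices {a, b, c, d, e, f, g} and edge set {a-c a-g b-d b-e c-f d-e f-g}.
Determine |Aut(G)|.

48

G has two connected components, {a, c, f, g} and {b, d, e}; each is 2-regular, so G = C_4 ⊔ C_3. The components are non-isomorphic (different sizes), so Aut(G) = Aut(C_4) × Aut(C_3) = D_4 × D_3 of order 8·6 = 48.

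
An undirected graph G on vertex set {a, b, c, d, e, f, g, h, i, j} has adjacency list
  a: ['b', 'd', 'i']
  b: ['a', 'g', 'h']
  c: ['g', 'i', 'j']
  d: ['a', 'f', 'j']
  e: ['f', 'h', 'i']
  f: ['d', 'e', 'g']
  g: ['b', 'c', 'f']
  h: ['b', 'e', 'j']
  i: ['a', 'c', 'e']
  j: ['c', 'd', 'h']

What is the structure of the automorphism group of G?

S_5

G is 3-regular on 10 vertices with no triangles and no 4-cycles (girth 5): this is the Petersen graph. Viewing the Petersen graph as the Kneser graph K(5,2) — vertices are 2-subsets of {1,…,5}, edges join disjoint pairs — its automorphisms are exactly the permutations of the 5-element set, so Aut ≅ S_5 of order 120.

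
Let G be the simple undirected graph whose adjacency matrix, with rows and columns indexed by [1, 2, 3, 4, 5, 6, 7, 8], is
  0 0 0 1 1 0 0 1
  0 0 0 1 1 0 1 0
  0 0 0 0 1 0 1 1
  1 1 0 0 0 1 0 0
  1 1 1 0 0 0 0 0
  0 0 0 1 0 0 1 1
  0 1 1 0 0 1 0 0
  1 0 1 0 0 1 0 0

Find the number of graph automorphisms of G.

48

G is 3-regular and bipartite on 2^3 = 8 vertices with girth 4; it is the hypercube graph Q_3. Aut(Q_3) consists of the signed permutations of the 3 coordinate axes: 3! permutations times 2^3 sign flips, so |Aut| = 2^3·3! = 48.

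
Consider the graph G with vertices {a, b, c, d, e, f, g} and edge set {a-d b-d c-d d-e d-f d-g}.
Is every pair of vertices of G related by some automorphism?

No

Vertex d is the only vertex of degree 6, so every automorphism fixes it; G is not vertex-transitive.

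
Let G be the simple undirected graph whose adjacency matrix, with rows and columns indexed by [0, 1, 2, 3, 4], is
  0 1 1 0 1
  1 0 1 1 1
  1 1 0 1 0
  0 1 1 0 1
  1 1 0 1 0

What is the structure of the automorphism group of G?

D_4

Vertex 1 is the unique vertex of degree 4; the remaining 4 vertices each have degree 3 and induce a cycle, so G is the wheel on 5 vertices with hub 1. With the hub fixed, the remaining symmetry is that of the rim cycle C_4, giving the dihedral group D_4.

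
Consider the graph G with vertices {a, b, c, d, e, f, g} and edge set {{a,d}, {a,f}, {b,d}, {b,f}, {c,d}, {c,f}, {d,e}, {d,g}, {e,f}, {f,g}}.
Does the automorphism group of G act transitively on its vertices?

Automorphisms preserve degree, but G has vertices of degree 2 and vertices of degree 5; no automorphism maps one to the other, so G is not vertex-transitive.

No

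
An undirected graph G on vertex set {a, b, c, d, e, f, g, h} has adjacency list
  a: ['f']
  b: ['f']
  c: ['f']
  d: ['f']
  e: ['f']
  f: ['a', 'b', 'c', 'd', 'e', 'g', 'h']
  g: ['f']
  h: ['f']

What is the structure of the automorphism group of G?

Vertex f has degree 7 and every other vertex has degree 1, so G is the star K_{1,7} with centre f. Any automorphism fixes the centre and permutes the 7 leaves freely, so Aut(G) ≅ S_7 of order 7! = 5040.

the symmetric group on 7 letters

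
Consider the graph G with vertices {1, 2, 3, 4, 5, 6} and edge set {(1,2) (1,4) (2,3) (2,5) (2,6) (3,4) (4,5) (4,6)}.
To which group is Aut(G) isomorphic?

S_4 × S_2

The vertices split by degree into {2, 4} (degree 4) and {1, 3, 5, 6} (degree 2); every edge runs between the two parts, so G is the complete bipartite graph K_{2,4}. Automorphisms preserve the bipartition setwise (since the parts differ in size) and act as S_4 × S_2 within it; |Aut| = 48.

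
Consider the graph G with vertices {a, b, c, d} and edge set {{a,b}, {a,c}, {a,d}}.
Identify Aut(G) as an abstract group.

the symmetric group on 3 letters

Vertex a has degree 3 and every other vertex has degree 1, so G is the star K_{1,3} with centre a. The 3 leaves are pairwise interchangeable while the centre is fixed, giving Aut(G) = S_3.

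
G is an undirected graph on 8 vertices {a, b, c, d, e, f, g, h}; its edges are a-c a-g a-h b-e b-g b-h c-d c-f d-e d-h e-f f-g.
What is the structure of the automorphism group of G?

the hyperoctahedral group B_3

G is 3-regular and bipartite on 2^3 = 8 vertices with girth 4; it is the hypercube graph Q_3. Aut(Q_3) consists of the signed permutations of the 3 coordinate axes: 3! permutations times 2^3 sign flips, so |Aut| = 2^3·3! = 48.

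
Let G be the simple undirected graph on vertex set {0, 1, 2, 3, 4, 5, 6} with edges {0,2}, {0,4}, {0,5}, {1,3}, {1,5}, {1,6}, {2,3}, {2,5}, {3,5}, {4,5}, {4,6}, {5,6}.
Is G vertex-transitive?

Vertex 5 is the only vertex of degree 6, so every automorphism fixes it; G is not vertex-transitive.

No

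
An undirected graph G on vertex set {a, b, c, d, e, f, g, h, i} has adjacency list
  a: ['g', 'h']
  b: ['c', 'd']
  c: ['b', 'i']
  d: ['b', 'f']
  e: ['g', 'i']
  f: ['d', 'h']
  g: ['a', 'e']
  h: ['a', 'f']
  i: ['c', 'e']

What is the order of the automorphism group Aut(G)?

G is 2-regular and connected on 9 vertices, i.e. the cycle C_9. C_9 has 9 rotations and 9 reflections, so Aut(C_9) ≅ D_9 of order 18.

18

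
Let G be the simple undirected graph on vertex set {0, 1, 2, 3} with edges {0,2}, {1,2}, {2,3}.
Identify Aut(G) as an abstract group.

S_3

Vertex 2 has degree 3 and every other vertex has degree 1, so G is the star K_{1,3} with centre 2. Any automorphism fixes the centre and permutes the 3 leaves freely, so Aut(G) ≅ S_3 of order 3! = 6.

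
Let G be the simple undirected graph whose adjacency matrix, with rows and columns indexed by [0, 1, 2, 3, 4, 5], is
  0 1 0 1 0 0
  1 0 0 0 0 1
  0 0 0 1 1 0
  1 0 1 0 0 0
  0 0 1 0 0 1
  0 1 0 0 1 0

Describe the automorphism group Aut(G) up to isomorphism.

Every vertex has degree 2 and the graph is connected, so G is the 6-cycle C_6. The automorphisms of the 6-cycle are exactly the symmetries of a regular 6-gon: the dihedral group D_6, |D_6| = 12.

the dihedral group of order 12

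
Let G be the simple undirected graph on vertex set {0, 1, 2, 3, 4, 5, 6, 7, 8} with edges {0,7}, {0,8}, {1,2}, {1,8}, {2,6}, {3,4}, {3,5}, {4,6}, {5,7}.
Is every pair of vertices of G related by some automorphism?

Every vertex has degree 2 and the graph is connected, so G is the 9-cycle C_9. C_9 has 9 rotations and 9 reflections, so Aut(C_9) ≅ D_9 of order 18. This group acts transitively on the 9 vertices.

Yes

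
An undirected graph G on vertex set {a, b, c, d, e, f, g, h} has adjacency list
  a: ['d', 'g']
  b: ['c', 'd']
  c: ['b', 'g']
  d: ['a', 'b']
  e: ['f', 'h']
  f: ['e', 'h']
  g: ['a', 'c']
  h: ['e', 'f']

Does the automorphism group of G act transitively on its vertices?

No

G has two connected components, {a, b, c, d, g} and {e, f, h}; each is 2-regular, so G = C_5 ⊔ C_3. The orbit of a under Aut(G) is {a, b, c, d, g}, which does not contain e, so G is not vertex-transitive.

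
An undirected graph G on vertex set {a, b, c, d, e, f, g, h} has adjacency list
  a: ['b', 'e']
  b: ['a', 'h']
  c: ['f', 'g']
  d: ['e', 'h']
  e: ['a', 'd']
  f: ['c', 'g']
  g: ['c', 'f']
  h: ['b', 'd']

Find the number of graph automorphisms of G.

60

G has two connected components, {a, b, d, e, h} and {c, f, g}; each is 2-regular, so G = C_5 ⊔ C_3. No automorphism exchanges components of different sizes, hence Aut(G) is the direct product D_3 × D_5, order 60.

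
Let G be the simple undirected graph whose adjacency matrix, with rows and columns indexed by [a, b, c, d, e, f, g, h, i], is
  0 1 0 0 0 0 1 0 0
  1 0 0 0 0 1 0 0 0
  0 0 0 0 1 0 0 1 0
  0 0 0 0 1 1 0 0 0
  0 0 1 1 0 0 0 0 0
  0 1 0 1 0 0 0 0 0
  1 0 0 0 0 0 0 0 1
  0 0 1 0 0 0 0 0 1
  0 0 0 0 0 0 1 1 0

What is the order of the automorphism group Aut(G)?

18

G is 2-regular and connected on 9 vertices, i.e. the cycle C_9. C_9 has 9 rotations and 9 reflections, so Aut(C_9) ≅ D_9 of order 18.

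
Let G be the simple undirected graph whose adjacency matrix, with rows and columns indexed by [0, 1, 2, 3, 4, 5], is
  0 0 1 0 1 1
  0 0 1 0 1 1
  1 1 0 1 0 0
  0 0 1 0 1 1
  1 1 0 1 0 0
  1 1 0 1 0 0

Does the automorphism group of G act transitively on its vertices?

G is 3-regular and bipartite with parts {2, 4, 5} and {0, 1, 3} (each part is independent and every cross-pair is an edge), so G = K_{3,3}. Each part can be permuted independently (S_3 × S_3) and the two equal-size parts can also be swapped, giving (S_3 × S_3) ⋊ Z_2 of order 2·(3!)² = 72. Under this action every vertex can be carried to every other, so G is vertex-transitive.

Yes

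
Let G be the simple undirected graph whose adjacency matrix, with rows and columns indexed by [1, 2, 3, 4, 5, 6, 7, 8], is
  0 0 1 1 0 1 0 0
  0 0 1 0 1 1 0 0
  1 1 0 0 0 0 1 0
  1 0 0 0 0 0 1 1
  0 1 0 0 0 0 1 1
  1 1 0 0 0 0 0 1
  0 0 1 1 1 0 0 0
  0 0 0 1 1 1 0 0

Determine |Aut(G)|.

48

G is 3-regular and bipartite on 2^3 = 8 vertices with girth 4; it is the hypercube graph Q_3. The symmetry group of the 3-cube is the hyperoctahedral group B_3 = Z_2 ≀ S_3, of order 2^3·3! = 48.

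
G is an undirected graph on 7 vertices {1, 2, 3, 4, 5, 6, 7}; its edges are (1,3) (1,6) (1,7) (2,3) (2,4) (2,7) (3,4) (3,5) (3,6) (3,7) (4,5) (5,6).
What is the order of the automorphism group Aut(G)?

Vertex 3 is the unique vertex of degree 6; the remaining 6 vertices each have degree 3 and induce a cycle, so G is the wheel on 7 vertices with hub 3. With the hub fixed, the remaining symmetry is that of the rim cycle C_6, giving the dihedral group D_6.

12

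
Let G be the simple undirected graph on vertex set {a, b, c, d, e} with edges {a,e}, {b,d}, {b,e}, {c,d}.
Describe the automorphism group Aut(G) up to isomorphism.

The degree sequence is [1, 2, 1, 2, 2]; the two degree-1 vertices a and c are the ends of a path, so G = P_5. A path has exactly one nontrivial symmetry — reversal — giving Aut(G) of order 2.

Z_2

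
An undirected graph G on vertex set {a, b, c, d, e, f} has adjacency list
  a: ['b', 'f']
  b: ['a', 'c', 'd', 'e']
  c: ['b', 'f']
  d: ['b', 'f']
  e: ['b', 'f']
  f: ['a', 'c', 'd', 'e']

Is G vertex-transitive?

Automorphisms preserve degree, but G has vertices of degree 2 and vertices of degree 4; no automorphism maps one to the other, so G is not vertex-transitive.

No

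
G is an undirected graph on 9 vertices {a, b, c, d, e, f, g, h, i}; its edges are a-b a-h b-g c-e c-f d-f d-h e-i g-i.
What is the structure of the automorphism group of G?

Every vertex has degree 2 and the graph is connected, so G is the 9-cycle C_9. The automorphisms of the 9-cycle are exactly the symmetries of a regular 9-gon: the dihedral group D_9, |D_9| = 18.

D_9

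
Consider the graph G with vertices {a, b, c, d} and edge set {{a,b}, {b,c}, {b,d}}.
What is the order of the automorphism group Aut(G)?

Vertex b has degree 3 and every other vertex has degree 1, so G is the star K_{1,3} with centre b. Any automorphism fixes the centre and permutes the 3 leaves freely, so Aut(G) ≅ S_3 of order 3! = 6.

6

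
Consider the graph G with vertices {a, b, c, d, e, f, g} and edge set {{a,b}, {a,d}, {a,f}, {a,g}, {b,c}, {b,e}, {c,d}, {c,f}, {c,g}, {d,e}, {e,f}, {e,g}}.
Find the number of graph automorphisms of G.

144

The vertices split by degree into {a, c, e} (degree 4) and {b, d, f, g} (degree 3); every edge runs between the two parts, so G is the complete bipartite graph K_{3,4}. The parts have unequal sizes, so no automorphism swaps them; each part is permuted independently, giving S_3 × S_4 of order 3!·4! = 144.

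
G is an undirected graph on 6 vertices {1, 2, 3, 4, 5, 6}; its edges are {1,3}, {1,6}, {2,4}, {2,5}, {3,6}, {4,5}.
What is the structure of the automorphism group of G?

G has two connected components, {2, 4, 5} and {1, 3, 6}; each is 2-regular, so G = C_3 ⊔ C_3. With two isomorphic components, Aut(G) = Aut(C_3) ≀ S_2 = (D_3 × D_3) ⋊ Z_2: permute each cycle by D_3, then optionally swap the two cycles. Order 2·(2·3)² = 72.

D_3 ≀ Z_2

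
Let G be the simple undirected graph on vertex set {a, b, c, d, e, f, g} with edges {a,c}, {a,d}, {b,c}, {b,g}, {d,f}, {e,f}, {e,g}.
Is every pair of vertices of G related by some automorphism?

Every vertex has degree 2 and the graph is connected, so G is the 7-cycle C_7. C_7 has 7 rotations and 7 reflections, so Aut(C_7) ≅ D_7 of order 14. Under this action every vertex can be carried to every other, so G is vertex-transitive.

Yes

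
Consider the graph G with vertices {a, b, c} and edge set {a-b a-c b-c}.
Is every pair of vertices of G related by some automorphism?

All 3 vertices are pairwise adjacent: G = K_3. Every bijection on the vertex set is an automorphism of K_3; hence Aut(K_3) ≅ S_3, order 6. This group acts transitively on the 3 vertices.

Yes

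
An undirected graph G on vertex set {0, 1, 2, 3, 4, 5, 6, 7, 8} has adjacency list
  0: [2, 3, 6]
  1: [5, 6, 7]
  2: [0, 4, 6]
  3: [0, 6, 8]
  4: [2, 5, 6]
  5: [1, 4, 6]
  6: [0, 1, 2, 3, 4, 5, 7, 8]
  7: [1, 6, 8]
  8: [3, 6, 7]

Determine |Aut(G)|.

16

Vertex 6 is the unique vertex of degree 8; the remaining 8 vertices each have degree 3 and induce a cycle, so G is the wheel on 9 vertices with hub 6. With the hub fixed, the remaining symmetry is that of the rim cycle C_8, giving the dihedral group D_8.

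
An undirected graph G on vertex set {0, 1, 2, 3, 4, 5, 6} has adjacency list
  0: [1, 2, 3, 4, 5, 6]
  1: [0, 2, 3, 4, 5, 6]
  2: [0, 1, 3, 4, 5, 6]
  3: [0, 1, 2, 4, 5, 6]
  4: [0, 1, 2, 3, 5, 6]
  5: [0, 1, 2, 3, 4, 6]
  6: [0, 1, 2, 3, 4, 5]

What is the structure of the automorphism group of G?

the symmetric group on 7 letters

Every vertex has degree 6, so G is the complete graph K_7. Any permutation of the 7 vertices preserves K_7, so Aut(K_7) = S_7 of order 7! = 5040.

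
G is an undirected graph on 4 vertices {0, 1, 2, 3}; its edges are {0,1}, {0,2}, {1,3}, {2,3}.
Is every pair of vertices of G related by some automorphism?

Yes

Every vertex has degree 2 and the graph is connected, so G is the 4-cycle C_4. C_4 has 4 rotations and 4 reflections, so Aut(C_4) ≅ D_4 of order 8. This group acts transitively on the 4 vertices.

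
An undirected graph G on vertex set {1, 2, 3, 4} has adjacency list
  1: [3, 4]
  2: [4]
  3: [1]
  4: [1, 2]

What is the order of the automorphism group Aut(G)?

The degree sequence is [2, 1, 1, 2]; the two degree-1 vertices 2 and 3 are the ends of a path, so G = P_4. The only nontrivial automorphism of a path is the end-to-end reflection, so Aut(G) ≅ Z_2.

2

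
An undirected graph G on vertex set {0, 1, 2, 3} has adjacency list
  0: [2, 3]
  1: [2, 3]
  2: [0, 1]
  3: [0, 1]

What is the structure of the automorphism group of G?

D_4

G is 2-regular and bipartite on 2^2 = 4 vertices with girth 4; it is the hypercube graph Q_2. The symmetry group of the 2-cube is the hyperoctahedral group B_2 = Z_2 ≀ S_2, of order 2^2·2! = 8.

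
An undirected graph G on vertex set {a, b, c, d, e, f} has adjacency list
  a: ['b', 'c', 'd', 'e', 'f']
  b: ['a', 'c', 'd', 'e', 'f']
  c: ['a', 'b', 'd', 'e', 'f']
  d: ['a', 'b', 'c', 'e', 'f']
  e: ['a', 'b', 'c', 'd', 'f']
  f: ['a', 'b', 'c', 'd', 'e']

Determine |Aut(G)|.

Every vertex has degree 5, so G is the complete graph K_6. Every bijection on the vertex set is an automorphism of K_6; hence Aut(K_6) ≅ S_6, order 720.

720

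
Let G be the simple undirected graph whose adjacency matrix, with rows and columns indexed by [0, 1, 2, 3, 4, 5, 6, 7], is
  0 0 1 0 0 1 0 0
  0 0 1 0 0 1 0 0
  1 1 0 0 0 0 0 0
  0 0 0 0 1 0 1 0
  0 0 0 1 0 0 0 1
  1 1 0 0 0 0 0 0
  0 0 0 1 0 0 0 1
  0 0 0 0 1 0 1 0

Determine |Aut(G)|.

128

G has two connected components, {3, 4, 6, 7} and {0, 1, 2, 5}; each is 2-regular, so G = C_4 ⊔ C_4. With two isomorphic components, Aut(G) = Aut(C_4) ≀ S_2 = (D_4 × D_4) ⋊ Z_2: permute each cycle by D_4, then optionally swap the two cycles. Order 2·(2·4)² = 128.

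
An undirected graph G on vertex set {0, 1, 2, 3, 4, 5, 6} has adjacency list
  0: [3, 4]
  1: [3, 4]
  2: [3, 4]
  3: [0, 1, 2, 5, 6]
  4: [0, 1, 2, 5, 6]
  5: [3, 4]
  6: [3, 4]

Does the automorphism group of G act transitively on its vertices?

Automorphisms preserve degree, but G has vertices of degree 2 and vertices of degree 5; no automorphism maps one to the other, so G is not vertex-transitive.

No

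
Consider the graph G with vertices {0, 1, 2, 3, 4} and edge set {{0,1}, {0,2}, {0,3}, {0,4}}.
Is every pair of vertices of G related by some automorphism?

No

Vertex 0 is the only vertex of degree 4, so every automorphism fixes it; G is not vertex-transitive.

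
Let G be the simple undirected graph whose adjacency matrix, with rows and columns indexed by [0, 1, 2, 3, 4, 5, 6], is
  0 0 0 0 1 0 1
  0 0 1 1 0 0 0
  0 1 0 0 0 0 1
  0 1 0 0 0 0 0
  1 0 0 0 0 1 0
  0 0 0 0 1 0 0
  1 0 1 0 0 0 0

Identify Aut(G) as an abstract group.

Z_2

The degree sequence is [2, 2, 2, 1, 2, 1, 2]; the two degree-1 vertices 3 and 5 are the ends of a path, so G = P_7. The only nontrivial automorphism of a path is the end-to-end reflection, so Aut(G) ≅ Z_2.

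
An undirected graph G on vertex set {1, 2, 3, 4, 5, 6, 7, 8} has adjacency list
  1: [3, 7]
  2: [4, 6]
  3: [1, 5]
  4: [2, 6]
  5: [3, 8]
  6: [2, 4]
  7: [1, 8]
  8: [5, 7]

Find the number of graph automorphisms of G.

G has two connected components, {1, 3, 5, 7, 8} and {2, 4, 6}; each is 2-regular, so G = C_5 ⊔ C_3. No automorphism exchanges components of different sizes, hence Aut(G) is the direct product D_3 × D_5, order 60.

60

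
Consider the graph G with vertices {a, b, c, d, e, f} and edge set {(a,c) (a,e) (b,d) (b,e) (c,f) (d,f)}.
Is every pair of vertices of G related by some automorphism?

Yes

Every vertex has degree 2 and the graph is connected, so G is the 6-cycle C_6. The automorphisms of the 6-cycle are exactly the symmetries of a regular 6-gon: the dihedral group D_6, |D_6| = 12. Under this action every vertex can be carried to every other, so G is vertex-transitive.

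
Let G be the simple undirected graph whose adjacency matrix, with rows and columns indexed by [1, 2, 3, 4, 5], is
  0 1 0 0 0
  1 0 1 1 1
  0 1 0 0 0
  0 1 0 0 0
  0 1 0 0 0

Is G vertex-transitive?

No

Vertex 2 is the only vertex of degree 4, so every automorphism fixes it; G is not vertex-transitive.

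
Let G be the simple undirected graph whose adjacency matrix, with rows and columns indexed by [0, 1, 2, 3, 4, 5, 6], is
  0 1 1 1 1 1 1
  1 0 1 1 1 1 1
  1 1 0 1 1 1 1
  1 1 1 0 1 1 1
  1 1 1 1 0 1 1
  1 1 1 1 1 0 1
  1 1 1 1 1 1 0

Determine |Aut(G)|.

5040

All 7 vertices are pairwise adjacent: G = K_7. Every bijection on the vertex set is an automorphism of K_7; hence Aut(K_7) ≅ S_7, order 5040.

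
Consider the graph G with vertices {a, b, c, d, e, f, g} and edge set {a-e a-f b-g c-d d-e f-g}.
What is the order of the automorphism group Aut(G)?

The degree sequence is [2, 1, 1, 2, 2, 2, 2]; the two degree-1 vertices b and c are the ends of a path, so G = P_7. The only nontrivial automorphism of a path is the end-to-end reflection, so Aut(G) ≅ Z_2.

2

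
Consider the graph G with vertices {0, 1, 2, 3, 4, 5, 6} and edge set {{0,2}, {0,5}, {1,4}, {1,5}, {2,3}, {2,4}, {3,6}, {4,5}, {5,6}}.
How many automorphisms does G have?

The degree sequence is [2, 2, 3, 2, 3, 4, 2]. Checking the degree-preserving permutations of the vertex set shows that none except the identity preserves every edge, so Aut(G) is trivial.

1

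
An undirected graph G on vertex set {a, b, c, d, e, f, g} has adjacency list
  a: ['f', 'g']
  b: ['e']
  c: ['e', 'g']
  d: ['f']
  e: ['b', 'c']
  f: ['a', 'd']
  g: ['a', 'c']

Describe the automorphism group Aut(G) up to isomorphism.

the cyclic group of order 2

The degree sequence is [2, 1, 2, 1, 2, 2, 2]; the two degree-1 vertices b and d are the ends of a path, so G = P_7. The only nontrivial automorphism of a path is the end-to-end reflection, so Aut(G) ≅ Z_2.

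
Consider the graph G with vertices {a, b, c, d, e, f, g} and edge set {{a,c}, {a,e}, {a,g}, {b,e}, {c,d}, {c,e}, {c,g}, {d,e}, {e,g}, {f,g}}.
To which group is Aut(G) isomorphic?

the trivial group

Degrees alone do not determine every vertex (e.g. b and f both have degree 1), but their neighbour-degree multisets differ: N(b) has degrees [5] while N(f) has degrees [4]. Repeating this refinement separates all vertices, so the only automorphism is the identity.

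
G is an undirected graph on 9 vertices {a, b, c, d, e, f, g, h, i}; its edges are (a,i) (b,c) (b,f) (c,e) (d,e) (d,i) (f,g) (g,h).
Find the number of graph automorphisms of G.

2

The degree sequence is [1, 2, 2, 2, 2, 2, 2, 1, 2]; the two degree-1 vertices a and h are the ends of a path, so G = P_9. The only nontrivial automorphism of a path is the end-to-end reflection, so Aut(G) ≅ Z_2.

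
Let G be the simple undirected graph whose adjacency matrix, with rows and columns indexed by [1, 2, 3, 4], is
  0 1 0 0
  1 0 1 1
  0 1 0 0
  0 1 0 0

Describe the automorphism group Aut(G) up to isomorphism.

the symmetric group on 3 letters

Vertex 2 has degree 3 and every other vertex has degree 1, so G is the star K_{1,3} with centre 2. The 3 leaves are pairwise interchangeable while the centre is fixed, giving Aut(G) = S_3.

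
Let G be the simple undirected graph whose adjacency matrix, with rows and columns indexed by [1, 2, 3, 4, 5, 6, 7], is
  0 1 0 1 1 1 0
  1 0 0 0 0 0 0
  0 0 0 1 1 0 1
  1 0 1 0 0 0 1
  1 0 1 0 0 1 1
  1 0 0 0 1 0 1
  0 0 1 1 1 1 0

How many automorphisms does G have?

1

The degree sequence is [4, 1, 3, 3, 4, 3, 4]. Checking the degree-preserving permutations of the vertex set shows that none except the identity preserves every edge, so Aut(G) is trivial.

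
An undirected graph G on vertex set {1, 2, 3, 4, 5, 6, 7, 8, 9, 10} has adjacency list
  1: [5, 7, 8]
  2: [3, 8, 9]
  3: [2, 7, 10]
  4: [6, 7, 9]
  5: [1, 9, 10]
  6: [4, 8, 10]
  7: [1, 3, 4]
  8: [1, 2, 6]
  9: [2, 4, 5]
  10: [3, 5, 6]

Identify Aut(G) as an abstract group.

the symmetric group S_5

G is 3-regular on 10 vertices with no triangles and no 4-cycles (girth 5): this is the Petersen graph. It is a classical fact that the Petersen graph has automorphism group S_5 (order 120), arising from its description as the Kneser graph K(5,2).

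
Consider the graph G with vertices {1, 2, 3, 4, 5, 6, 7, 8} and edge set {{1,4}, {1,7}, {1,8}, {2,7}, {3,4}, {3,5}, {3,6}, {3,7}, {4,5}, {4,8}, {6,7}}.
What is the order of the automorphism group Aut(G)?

The degree sequence is [3, 1, 4, 4, 2, 2, 4, 2]. Checking the degree-preserving permutations of the vertex set shows that none except the identity preserves every edge, so Aut(G) is trivial.

1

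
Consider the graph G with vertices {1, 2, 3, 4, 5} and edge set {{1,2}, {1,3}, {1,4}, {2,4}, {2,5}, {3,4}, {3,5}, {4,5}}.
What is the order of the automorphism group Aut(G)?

8

Vertex 4 is the unique vertex of degree 4; the remaining 4 vertices each have degree 3 and induce a cycle, so G is the wheel on 5 vertices with hub 4. Every automorphism fixes the hub and acts on the rim 4-cycle, so Aut(G) ≅ Aut(C_4) = D_4 of order 8.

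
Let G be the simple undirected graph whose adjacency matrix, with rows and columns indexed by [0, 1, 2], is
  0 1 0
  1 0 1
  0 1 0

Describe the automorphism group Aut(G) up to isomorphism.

The degree sequence is [1, 2, 1]; the two degree-1 vertices 0 and 2 are the ends of a path, so G = P_3. A path has exactly one nontrivial symmetry — reversal — giving Aut(G) of order 2.

C_2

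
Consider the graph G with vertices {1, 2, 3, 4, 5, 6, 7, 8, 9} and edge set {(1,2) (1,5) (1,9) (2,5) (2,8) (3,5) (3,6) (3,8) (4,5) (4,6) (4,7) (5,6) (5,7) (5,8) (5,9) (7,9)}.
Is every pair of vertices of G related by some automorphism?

No

Vertex 5 is the only vertex of degree 8, so every automorphism fixes it; G is not vertex-transitive.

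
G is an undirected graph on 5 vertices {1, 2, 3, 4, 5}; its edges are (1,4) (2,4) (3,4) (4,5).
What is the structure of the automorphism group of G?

Vertex 4 has degree 4 and every other vertex has degree 1, so G is the star K_{1,4} with centre 4. Any automorphism fixes the centre and permutes the 4 leaves freely, so Aut(G) ≅ S_4 of order 4! = 24.

S_4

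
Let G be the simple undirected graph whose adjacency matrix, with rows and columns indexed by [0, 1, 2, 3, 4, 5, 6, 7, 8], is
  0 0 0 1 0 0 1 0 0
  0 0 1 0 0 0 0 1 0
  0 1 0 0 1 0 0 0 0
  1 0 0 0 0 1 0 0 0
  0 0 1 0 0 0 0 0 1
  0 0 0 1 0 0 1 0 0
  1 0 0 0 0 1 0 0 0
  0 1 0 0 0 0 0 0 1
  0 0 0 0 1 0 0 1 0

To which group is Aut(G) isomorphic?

D_5 × D_4

G has two connected components, {1, 2, 4, 7, 8} and {0, 3, 5, 6}; each is 2-regular, so G = C_5 ⊔ C_4. No automorphism exchanges components of different sizes, hence Aut(G) is the direct product D_5 × D_4, order 80.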